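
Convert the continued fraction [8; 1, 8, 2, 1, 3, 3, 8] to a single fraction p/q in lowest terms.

Using pₖ = aₖpₖ₋₁ + pₖ₋₂ and qₖ = aₖqₖ₋₁ + qₖ₋₂:
  k=0: a=8, p=8, q=1
  k=1: a=1, p=9, q=1
  k=2: a=8, p=80, q=9
  k=3: a=2, p=169, q=19
  k=4: a=1, p=249, q=28
  k=5: a=3, p=916, q=103
  k=6: a=3, p=2997, q=337
  k=7: a=8, p=24892, q=2799

24892/2799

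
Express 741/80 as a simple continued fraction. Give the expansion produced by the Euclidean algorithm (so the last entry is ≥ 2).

[9; 3, 1, 4, 4]

741 = 9*80 + 21
80 = 3*21 + 17
21 = 1*17 + 4
17 = 4*4 + 1
4 = 4*1 + 0  (stop)
So 741/80 = [9; 3, 1, 4, 4].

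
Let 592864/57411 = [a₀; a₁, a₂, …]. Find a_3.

592864 = 10·57411 + 18754   →  a_0 = 10
57411 = 3·18754 + 1149   →  a_1 = 3
18754 = 16·1149 + 370   →  a_2 = 16
1149 = 3·370 + 39   →  a_3 = 3

3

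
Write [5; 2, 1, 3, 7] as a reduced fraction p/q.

Fold from the inside: start with 7/1.
  3 + 1/7 = 22/7
  1 + 7/22 = 29/22
  2 + 22/29 = 80/29
  5 + 29/80 = 429/80

429/80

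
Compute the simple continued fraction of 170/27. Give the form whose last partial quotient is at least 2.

[6; 3, 2, 1, 2]

170 = 6×27 + 8
27 = 3×8 + 3
8 = 2×3 + 2
3 = 1×2 + 1
2 = 2×1 + 0  (stop)
So 170/27 = [6; 3, 2, 1, 2].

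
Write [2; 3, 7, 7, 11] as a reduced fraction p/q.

4055/1749

Using pₖ = aₖpₖ₋₁ + pₖ₋₂ and qₖ = aₖqₖ₋₁ + qₖ₋₂:
  k=0: a=2, p=2, q=1
  k=1: a=3, p=7, q=3
  k=2: a=7, p=51, q=22
  k=3: a=7, p=364, q=157
  k=4: a=11, p=4055, q=1749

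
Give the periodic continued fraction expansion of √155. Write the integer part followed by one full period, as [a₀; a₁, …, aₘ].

[12; 2, 4, 2, 24]

a₀ = ⌊√155⌋ = 12.
With m₀=0, d₀=1 and mₖ₊₁ = dₖaₖ − mₖ, dₖ₊₁ = (n − mₖ₊₁²)/dₖ, aₖ₊₁ = ⌊(a₀+mₖ₊₁)/dₖ₊₁⌋:
  k=1: m=12, d=11, a=2
  k=2: m=10, d=5, a=4
  k=3: m=10, d=11, a=2
  k=4: m=12, d=1, a=24
d=1 and a=2a₀=24 at k=4, so the next step gives (m, d) = (12, 11) again — its k=1 value — and the period has length 4.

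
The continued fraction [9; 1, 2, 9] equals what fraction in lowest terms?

271/28

Fold from the inside: start with 9/1.
  2 + 1/9 = 19/9
  1 + 9/19 = 28/19
  9 + 19/28 = 271/28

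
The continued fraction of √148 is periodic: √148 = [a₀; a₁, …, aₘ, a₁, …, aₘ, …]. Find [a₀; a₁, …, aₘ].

a₀ = ⌊√148⌋ = 12.
With m₀=0, d₀=1 and mₖ₊₁ = dₖaₖ − mₖ, dₖ₊₁ = (n − mₖ₊₁²)/dₖ, aₖ₊₁ = ⌊(a₀+mₖ₊₁)/dₖ₊₁⌋:
  k=1: m=12, d=4, a=6
  k=2: m=12, d=1, a=24
d=1 and a=2a₀=24 at k=2, so the next step gives (m, d) = (12, 4) again — its k=1 value — and the period has length 2.

[12; 6, 24]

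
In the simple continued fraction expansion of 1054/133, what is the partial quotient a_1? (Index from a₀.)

1

1054 = 7·133 + 123   →  a_0 = 7
133 = 1·123 + 10   →  a_1 = 1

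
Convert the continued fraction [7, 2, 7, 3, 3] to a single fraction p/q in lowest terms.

Using pₖ = aₖpₖ₋₁ + pₖ₋₂ and qₖ = aₖqₖ₋₁ + qₖ₋₂:
  k=0: a=7, p=7, q=1
  k=1: a=2, p=15, q=2
  k=2: a=7, p=112, q=15
  k=3: a=3, p=351, q=47
  k=4: a=3, p=1165, q=156

1165/156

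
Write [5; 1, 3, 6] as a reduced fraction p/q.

144/25

Fold from the inside: start with 6/1.
  3 + 1/6 = 19/6
  1 + 6/19 = 25/19
  5 + 19/25 = 144/25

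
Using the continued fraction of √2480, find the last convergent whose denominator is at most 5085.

√2480 = [49; 1, 3, 1, 98, …] (period length 4).
Convergents:
  p_0/q_0 = 49/1
  p_1/q_1 = 50/1
  p_2/q_2 = 199/4
  p_3/q_3 = 249/5
  p_4/q_4 = 24601/494
  p_5/q_5 = 24850/499
  p_6/q_6 = 99151/1991
  p_7/q_7 = 124001/2490
  p_8/q_8 = 12251249/246011
q_7 = 2490 ≤ 5085 < 246011 = q_8, so the answer is 124001/2490.

124001/2490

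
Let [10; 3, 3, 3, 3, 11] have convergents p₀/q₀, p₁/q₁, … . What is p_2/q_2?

Using pₖ = aₖpₖ₋₁ + pₖ₋₂, qₖ = aₖqₖ₋₁ + qₖ₋₂ (with p₋₁=1, p₋₂=0, q₋₁=0, q₋₂=1):
  k=0: a=10, p=10, q=1
  k=1: a=3, p=31, q=3
  k=2: a=3, p=103, q=10

103/10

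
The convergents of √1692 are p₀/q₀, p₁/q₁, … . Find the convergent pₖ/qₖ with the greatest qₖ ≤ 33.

√1692 = [41; 7, 2, 7, 82, …] (period length 4).
Convergents:
  p_0/q_0 = 41/1
  p_1/q_1 = 288/7
  p_2/q_2 = 617/15
  p_3/q_3 = 4607/112
q_2 = 15 ≤ 33 < 112 = q_3, so the answer is 617/15.

617/15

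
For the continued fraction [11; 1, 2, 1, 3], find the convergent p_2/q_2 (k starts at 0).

Using pₖ = aₖpₖ₋₁ + pₖ₋₂, qₖ = aₖqₖ₋₁ + qₖ₋₂ (with p₋₁=1, p₋₂=0, q₋₁=0, q₋₂=1):
  k=0: a=11, p=11, q=1
  k=1: a=1, p=12, q=1
  k=2: a=2, p=35, q=3

35/3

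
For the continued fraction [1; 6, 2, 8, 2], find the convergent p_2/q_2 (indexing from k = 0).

Using pₖ = aₖpₖ₋₁ + pₖ₋₂, qₖ = aₖqₖ₋₁ + qₖ₋₂ (with p₋₁=1, p₋₂=0, q₋₁=0, q₋₂=1):
  k=0: a=1, p=1, q=1
  k=1: a=6, p=7, q=6
  k=2: a=2, p=15, q=13

15/13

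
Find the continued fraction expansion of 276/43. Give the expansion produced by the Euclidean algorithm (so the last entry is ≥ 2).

276 = 6×43 + 18
43 = 2×18 + 7
18 = 2×7 + 4
7 = 1×4 + 3
4 = 1×3 + 1
3 = 3×1 + 0  (stop)
So 276/43 = [6; 2, 2, 1, 1, 3].

[6; 2, 2, 1, 1, 3]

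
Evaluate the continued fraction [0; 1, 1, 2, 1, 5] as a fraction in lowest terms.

23/40

Using pₖ = aₖpₖ₋₁ + pₖ₋₂ and qₖ = aₖqₖ₋₁ + qₖ₋₂:
  k=0: a=0, p=0, q=1
  k=1: a=1, p=1, q=1
  k=2: a=1, p=1, q=2
  k=3: a=2, p=3, q=5
  k=4: a=1, p=4, q=7
  k=5: a=5, p=23, q=40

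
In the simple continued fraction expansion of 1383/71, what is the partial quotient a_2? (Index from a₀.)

11

1383 = 19·71 + 34   →  a_0 = 19
71 = 2·34 + 3   →  a_1 = 2
34 = 11·3 + 1   →  a_2 = 11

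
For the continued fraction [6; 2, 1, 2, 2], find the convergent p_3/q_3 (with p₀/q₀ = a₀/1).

Using pₖ = aₖpₖ₋₁ + pₖ₋₂, qₖ = aₖqₖ₋₁ + qₖ₋₂ (with p₋₁=1, p₋₂=0, q₋₁=0, q₋₂=1):
  k=0: a=6, p=6, q=1
  k=1: a=2, p=13, q=2
  k=2: a=1, p=19, q=3
  k=3: a=2, p=51, q=8

51/8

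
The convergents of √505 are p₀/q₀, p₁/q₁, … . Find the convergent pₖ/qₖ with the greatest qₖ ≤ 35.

382/17

√505 = [22; 2, 8, 2, 44, …] (period length 4).
Convergents:
  p_0/q_0 = 22/1
  p_1/q_1 = 45/2
  p_2/q_2 = 382/17
  p_3/q_3 = 809/36
q_2 = 17 ≤ 35 < 36 = q_3, so the answer is 382/17.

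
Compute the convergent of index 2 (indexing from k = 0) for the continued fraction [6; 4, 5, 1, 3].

131/21

Using pₖ = aₖpₖ₋₁ + pₖ₋₂, qₖ = aₖqₖ₋₁ + qₖ₋₂ (with p₋₁=1, p₋₂=0, q₋₁=0, q₋₂=1):
  k=0: a=6, p=6, q=1
  k=1: a=4, p=25, q=4
  k=2: a=5, p=131, q=21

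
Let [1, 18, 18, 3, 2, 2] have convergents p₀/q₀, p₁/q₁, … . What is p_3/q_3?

1048/993

Using pₖ = aₖpₖ₋₁ + pₖ₋₂, qₖ = aₖqₖ₋₁ + qₖ₋₂ (with p₋₁=1, p₋₂=0, q₋₁=0, q₋₂=1):
  k=0: a=1, p=1, q=1
  k=1: a=18, p=19, q=18
  k=2: a=18, p=343, q=325
  k=3: a=3, p=1048, q=993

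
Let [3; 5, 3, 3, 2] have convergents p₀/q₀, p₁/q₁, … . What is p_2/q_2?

Using pₖ = aₖpₖ₋₁ + pₖ₋₂, qₖ = aₖqₖ₋₁ + qₖ₋₂ (with p₋₁=1, p₋₂=0, q₋₁=0, q₋₂=1):
  k=0: a=3, p=3, q=1
  k=1: a=5, p=16, q=5
  k=2: a=3, p=51, q=16

51/16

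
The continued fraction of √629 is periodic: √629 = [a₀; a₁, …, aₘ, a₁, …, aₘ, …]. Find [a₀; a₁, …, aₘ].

[25; 12, 1, 1, 12, 50]

a₀ = ⌊√629⌋ = 25.
With m₀=0, d₀=1 and mₖ₊₁ = dₖaₖ − mₖ, dₖ₊₁ = (n − mₖ₊₁²)/dₖ, aₖ₊₁ = ⌊(a₀+mₖ₊₁)/dₖ₊₁⌋:
  k=1: m=25, d=4, a=12
  k=2: m=23, d=25, a=1
  k=3: m=2, d=25, a=1
  k=4: m=23, d=4, a=12
  k=5: m=25, d=1, a=50
d=1 and a=2a₀=50 at k=5, so the next step gives (m, d) = (25, 4) again — its k=1 value — and the period has length 5.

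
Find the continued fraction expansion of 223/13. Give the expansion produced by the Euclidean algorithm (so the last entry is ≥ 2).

[17; 6, 2]

223 = 17×13 + 2
13 = 6×2 + 1
2 = 2×1 + 0  (stop)
So 223/13 = [17; 6, 2].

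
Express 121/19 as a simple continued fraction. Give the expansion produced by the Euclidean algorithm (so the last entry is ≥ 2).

[6; 2, 1, 2, 2]

121 = 6×19 + 7
19 = 2×7 + 5
7 = 1×5 + 2
5 = 2×2 + 1
2 = 2×1 + 0  (stop)
So 121/19 = [6; 2, 1, 2, 2].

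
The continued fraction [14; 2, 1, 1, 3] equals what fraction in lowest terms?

Fold from the inside: start with 3/1.
  1 + 1/3 = 4/3
  1 + 3/4 = 7/4
  2 + 4/7 = 18/7
  14 + 7/18 = 259/18

259/18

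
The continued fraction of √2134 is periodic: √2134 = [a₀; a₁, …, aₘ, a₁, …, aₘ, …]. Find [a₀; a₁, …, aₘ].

[46; 5, 8, 5, 92]

a₀ = ⌊√2134⌋ = 46.
With m₀=0, d₀=1 and mₖ₊₁ = dₖaₖ − mₖ, dₖ₊₁ = (n − mₖ₊₁²)/dₖ, aₖ₊₁ = ⌊(a₀+mₖ₊₁)/dₖ₊₁⌋:
  k=1: m=46, d=18, a=5
  k=2: m=44, d=11, a=8
  k=3: m=44, d=18, a=5
  k=4: m=46, d=1, a=92
d=1 and a=2a₀=92 at k=4, so the next step gives (m, d) = (46, 18) again — its k=1 value — and the period has length 4.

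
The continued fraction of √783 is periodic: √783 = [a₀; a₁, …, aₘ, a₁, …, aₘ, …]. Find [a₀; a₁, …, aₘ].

a₀ = ⌊√783⌋ = 27.
With m₀=0, d₀=1 and mₖ₊₁ = dₖaₖ − mₖ, dₖ₊₁ = (n − mₖ₊₁²)/dₖ, aₖ₊₁ = ⌊(a₀+mₖ₊₁)/dₖ₊₁⌋:
  k=1: m=27, d=54, a=1
  k=2: m=27, d=1, a=54
d=1 and a=2a₀=54 at k=2, so the next step gives (m, d) = (27, 54) again — its k=1 value — and the period has length 2.

[27; 1, 54]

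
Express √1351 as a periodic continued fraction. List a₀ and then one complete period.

a₀ = ⌊√1351⌋ = 36.

[36; 1, 3, 10, 3, 1, 72]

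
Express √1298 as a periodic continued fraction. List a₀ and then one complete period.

a₀ = ⌊√1298⌋ = 36.

[36; 36, 72]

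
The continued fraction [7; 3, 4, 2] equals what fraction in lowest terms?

Fold from the inside: start with 2/1.
  4 + 1/2 = 9/2
  3 + 2/9 = 29/9
  7 + 9/29 = 212/29

212/29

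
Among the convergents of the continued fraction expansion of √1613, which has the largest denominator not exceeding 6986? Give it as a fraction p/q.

√1613 = [40; 6, 6, 80, …] (period length 3).
Convergents:
  p_0/q_0 = 40/1
  p_1/q_1 = 241/6
  p_2/q_2 = 1486/37
  p_3/q_3 = 119121/2966
  p_4/q_4 = 716212/17833
q_3 = 2966 ≤ 6986 < 17833 = q_4, so the answer is 119121/2966.

119121/2966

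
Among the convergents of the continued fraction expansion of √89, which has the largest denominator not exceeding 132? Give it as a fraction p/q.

500/53

√89 = [9; 2, 3, 3, 2, 18, …] (period length 5).
Convergents:
  p_0/q_0 = 9/1
  p_1/q_1 = 19/2
  p_2/q_2 = 66/7
  p_3/q_3 = 217/23
  p_4/q_4 = 500/53
  p_5/q_5 = 9217/977
q_4 = 53 ≤ 132 < 977 = q_5, so the answer is 500/53.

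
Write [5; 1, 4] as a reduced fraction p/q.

29/5

Using pₖ = aₖpₖ₋₁ + pₖ₋₂ and qₖ = aₖqₖ₋₁ + qₖ₋₂:
  k=0: a=5, p=5, q=1
  k=1: a=1, p=6, q=1
  k=2: a=4, p=29, q=5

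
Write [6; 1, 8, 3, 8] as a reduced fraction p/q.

1606/233

Using pₖ = aₖpₖ₋₁ + pₖ₋₂ and qₖ = aₖqₖ₋₁ + qₖ₋₂:
  k=0: a=6, p=6, q=1
  k=1: a=1, p=7, q=1
  k=2: a=8, p=62, q=9
  k=3: a=3, p=193, q=28
  k=4: a=8, p=1606, q=233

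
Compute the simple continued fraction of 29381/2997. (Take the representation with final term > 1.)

29381 = 9*2997 + 2408
2997 = 1*2408 + 589
2408 = 4*589 + 52
589 = 11*52 + 17
52 = 3*17 + 1
17 = 17*1 + 0  (stop)
So 29381/2997 = [9; 1, 4, 11, 3, 17].

[9; 1, 4, 11, 3, 17]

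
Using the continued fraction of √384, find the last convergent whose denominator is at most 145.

√384 = [19; 1, 1, 2, 9, 2, 1, 1, 38, …] (period length 8).
Convergents:
  p_0/q_0 = 19/1
  p_1/q_1 = 20/1
  p_2/q_2 = 39/2
  p_3/q_3 = 98/5
  p_4/q_4 = 921/47
  p_5/q_5 = 1940/99
  p_6/q_6 = 2861/146
q_5 = 99 ≤ 145 < 146 = q_6, so the answer is 1940/99.

1940/99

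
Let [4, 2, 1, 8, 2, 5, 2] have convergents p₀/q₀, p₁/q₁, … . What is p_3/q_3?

113/26

Using pₖ = aₖpₖ₋₁ + pₖ₋₂, qₖ = aₖqₖ₋₁ + qₖ₋₂ (with p₋₁=1, p₋₂=0, q₋₁=0, q₋₂=1):
  k=0: a=4, p=4, q=1
  k=1: a=2, p=9, q=2
  k=2: a=1, p=13, q=3
  k=3: a=8, p=113, q=26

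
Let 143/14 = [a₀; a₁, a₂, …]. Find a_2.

1

143 = 10·14 + 3   →  a_0 = 10
14 = 4·3 + 2   →  a_1 = 4
3 = 1·2 + 1   →  a_2 = 1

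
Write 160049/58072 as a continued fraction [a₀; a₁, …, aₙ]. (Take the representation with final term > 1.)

160049 = 2*58072 + 43905
58072 = 1*43905 + 14167
43905 = 3*14167 + 1404
14167 = 10*1404 + 127
1404 = 11*127 + 7
127 = 18*7 + 1
7 = 7*1 + 0  (stop)
So 160049/58072 = [2; 1, 3, 10, 11, 18, 7].

[2; 1, 3, 10, 11, 18, 7]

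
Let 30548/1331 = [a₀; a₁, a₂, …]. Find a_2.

30548 = 22·1331 + 1266   →  a_0 = 22
1331 = 1·1266 + 65   →  a_1 = 1
1266 = 19·65 + 31   →  a_2 = 19

19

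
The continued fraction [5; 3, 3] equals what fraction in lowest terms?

Using pₖ = aₖpₖ₋₁ + pₖ₋₂ and qₖ = aₖqₖ₋₁ + qₖ₋₂:
  k=0: a=5, p=5, q=1
  k=1: a=3, p=16, q=3
  k=2: a=3, p=53, q=10

53/10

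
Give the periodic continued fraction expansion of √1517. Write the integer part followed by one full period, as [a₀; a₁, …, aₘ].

[38; 1, 18, 2, 18, 1, 76]

a₀ = ⌊√1517⌋ = 38.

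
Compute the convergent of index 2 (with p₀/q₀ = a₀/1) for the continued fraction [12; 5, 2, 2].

134/11

Using pₖ = aₖpₖ₋₁ + pₖ₋₂, qₖ = aₖqₖ₋₁ + qₖ₋₂ (with p₋₁=1, p₋₂=0, q₋₁=0, q₋₂=1):
  k=0: a=12, p=12, q=1
  k=1: a=5, p=61, q=5
  k=2: a=2, p=134, q=11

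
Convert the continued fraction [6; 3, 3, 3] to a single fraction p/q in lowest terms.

208/33

Fold from the inside: start with 3/1.
  3 + 1/3 = 10/3
  3 + 3/10 = 33/10
  6 + 10/33 = 208/33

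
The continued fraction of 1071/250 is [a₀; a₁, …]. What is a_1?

3

1071 = 4·250 + 71   →  a_0 = 4
250 = 3·71 + 37   →  a_1 = 3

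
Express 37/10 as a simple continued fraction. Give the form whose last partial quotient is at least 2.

37 = 3·10 + 7
10 = 1·7 + 3
7 = 2·3 + 1
3 = 3·1 + 0  (stop)
So 37/10 = [3; 1, 2, 3].

[3; 1, 2, 3]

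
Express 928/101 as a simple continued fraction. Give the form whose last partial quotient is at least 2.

928 = 9*101 + 19
101 = 5*19 + 6
19 = 3*6 + 1
6 = 6*1 + 0  (stop)
So 928/101 = [9; 5, 3, 6].

[9; 5, 3, 6]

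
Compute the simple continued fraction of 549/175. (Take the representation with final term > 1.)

[3; 7, 3, 2, 3]

549 = 3×175 + 24
175 = 7×24 + 7
24 = 3×7 + 3
7 = 2×3 + 1
3 = 3×1 + 0  (stop)
So 549/175 = [3; 7, 3, 2, 3].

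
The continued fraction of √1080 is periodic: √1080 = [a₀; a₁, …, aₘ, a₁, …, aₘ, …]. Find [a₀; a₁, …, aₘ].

[32; 1, 6, 3, 6, 1, 64]

a₀ = ⌊√1080⌋ = 32.
With m₀=0, d₀=1 and mₖ₊₁ = dₖaₖ − mₖ, dₖ₊₁ = (n − mₖ₊₁²)/dₖ, aₖ₊₁ = ⌊(a₀+mₖ₊₁)/dₖ₊₁⌋:
  k=1: m=32, d=56, a=1
  k=2: m=24, d=9, a=6
  k=3: m=30, d=20, a=3
  k=4: m=30, d=9, a=6
  k=5: m=24, d=56, a=1
  k=6: m=32, d=1, a=64
d=1 and a=2a₀=64 at k=6, so the next step gives (m, d) = (32, 56) again — its k=1 value — and the period has length 6.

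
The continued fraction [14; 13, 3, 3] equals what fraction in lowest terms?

1872/133

Fold from the inside: start with 3/1.
  3 + 1/3 = 10/3
  13 + 3/10 = 133/10
  14 + 10/133 = 1872/133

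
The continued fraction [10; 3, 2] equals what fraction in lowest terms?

72/7

Fold from the inside: start with 2/1.
  3 + 1/2 = 7/2
  10 + 2/7 = 72/7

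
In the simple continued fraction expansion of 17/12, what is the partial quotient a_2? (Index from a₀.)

17 = 1·12 + 5   →  a_0 = 1
12 = 2·5 + 2   →  a_1 = 2
5 = 2·2 + 1   →  a_2 = 2

2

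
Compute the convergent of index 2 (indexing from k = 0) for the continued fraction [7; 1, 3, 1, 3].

31/4

Using pₖ = aₖpₖ₋₁ + pₖ₋₂, qₖ = aₖqₖ₋₁ + qₖ₋₂ (with p₋₁=1, p₋₂=0, q₋₁=0, q₋₂=1):
  k=0: a=7, p=7, q=1
  k=1: a=1, p=8, q=1
  k=2: a=3, p=31, q=4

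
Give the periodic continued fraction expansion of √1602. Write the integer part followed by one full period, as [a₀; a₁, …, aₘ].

[40; 40, 80]

a₀ = ⌊√1602⌋ = 40.
With m₀=0, d₀=1 and mₖ₊₁ = dₖaₖ − mₖ, dₖ₊₁ = (n − mₖ₊₁²)/dₖ, aₖ₊₁ = ⌊(a₀+mₖ₊₁)/dₖ₊₁⌋:
  k=1: m=40, d=2, a=40
  k=2: m=40, d=1, a=80
d=1 and a=2a₀=80 at k=2, so the next step gives (m, d) = (40, 2) again — its k=1 value — and the period has length 2.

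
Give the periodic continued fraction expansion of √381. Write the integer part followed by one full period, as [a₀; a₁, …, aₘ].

[19; 1, 1, 12, 1, 1, 38]

a₀ = ⌊√381⌋ = 19.
With m₀=0, d₀=1 and mₖ₊₁ = dₖaₖ − mₖ, dₖ₊₁ = (n − mₖ₊₁²)/dₖ, aₖ₊₁ = ⌊(a₀+mₖ₊₁)/dₖ₊₁⌋:
  k=1: m=19, d=20, a=1
  k=2: m=1, d=19, a=1
  k=3: m=18, d=3, a=12
  k=4: m=18, d=19, a=1
  k=5: m=1, d=20, a=1
  k=6: m=19, d=1, a=38
d=1 and a=2a₀=38 at k=6, so the next step gives (m, d) = (19, 20) again — its k=1 value — and the period has length 6.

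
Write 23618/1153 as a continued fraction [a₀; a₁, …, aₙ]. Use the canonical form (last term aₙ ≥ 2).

[20; 2, 15, 12, 3]

23618 = 20×1153 + 558
1153 = 2×558 + 37
558 = 15×37 + 3
37 = 12×3 + 1
3 = 3×1 + 0  (stop)
So 23618/1153 = [20; 2, 15, 12, 3].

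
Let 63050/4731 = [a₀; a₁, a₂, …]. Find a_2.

63050 = 13·4731 + 1547   →  a_0 = 13
4731 = 3·1547 + 90   →  a_1 = 3
1547 = 17·90 + 17   →  a_2 = 17

17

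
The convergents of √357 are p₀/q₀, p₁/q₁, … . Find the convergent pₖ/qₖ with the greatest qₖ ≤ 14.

√357 = [18; 1, 8, 2, 8, 1, 36, …] (period length 6).
Convergents:
  p_0/q_0 = 18/1
  p_1/q_1 = 19/1
  p_2/q_2 = 170/9
  p_3/q_3 = 359/19
q_2 = 9 ≤ 14 < 19 = q_3, so the answer is 170/9.

170/9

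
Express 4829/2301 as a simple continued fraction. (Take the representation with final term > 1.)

4829 = 2*2301 + 227
2301 = 10*227 + 31
227 = 7*31 + 10
31 = 3*10 + 1
10 = 10*1 + 0  (stop)
So 4829/2301 = [2; 10, 7, 3, 10].

[2; 10, 7, 3, 10]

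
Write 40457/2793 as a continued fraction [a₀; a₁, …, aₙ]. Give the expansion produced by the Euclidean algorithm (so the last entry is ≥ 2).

40457 = 14×2793 + 1355
2793 = 2×1355 + 83
1355 = 16×83 + 27
83 = 3×27 + 2
27 = 13×2 + 1
2 = 2×1 + 0  (stop)
So 40457/2793 = [14; 2, 16, 3, 13, 2].

[14; 2, 16, 3, 13, 2]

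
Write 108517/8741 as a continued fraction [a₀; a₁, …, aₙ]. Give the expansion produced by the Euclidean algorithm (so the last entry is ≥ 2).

108517 = 12·8741 + 3625
8741 = 2·3625 + 1491
3625 = 2·1491 + 643
1491 = 2·643 + 205
643 = 3·205 + 28
205 = 7·28 + 9
28 = 3·9 + 1
9 = 9·1 + 0  (stop)
So 108517/8741 = [12; 2, 2, 2, 3, 7, 3, 9].

[12; 2, 2, 2, 3, 7, 3, 9]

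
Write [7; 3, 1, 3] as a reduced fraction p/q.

109/15

Using pₖ = aₖpₖ₋₁ + pₖ₋₂ and qₖ = aₖqₖ₋₁ + qₖ₋₂:
  k=0: a=7, p=7, q=1
  k=1: a=3, p=22, q=3
  k=2: a=1, p=29, q=4
  k=3: a=3, p=109, q=15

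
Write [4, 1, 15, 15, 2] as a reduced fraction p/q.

2459/498

Fold from the inside: start with 2/1.
  15 + 1/2 = 31/2
  15 + 2/31 = 467/31
  1 + 31/467 = 498/467
  4 + 467/498 = 2459/498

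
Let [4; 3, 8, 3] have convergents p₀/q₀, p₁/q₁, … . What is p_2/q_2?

108/25

Using pₖ = aₖpₖ₋₁ + pₖ₋₂, qₖ = aₖqₖ₋₁ + qₖ₋₂ (with p₋₁=1, p₋₂=0, q₋₁=0, q₋₂=1):
  k=0: a=4, p=4, q=1
  k=1: a=3, p=13, q=3
  k=2: a=8, p=108, q=25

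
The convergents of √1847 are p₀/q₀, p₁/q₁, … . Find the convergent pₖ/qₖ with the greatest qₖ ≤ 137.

√1847 = [42; 1, 41, 1, 84, …] (period length 4).
Convergents:
  p_0/q_0 = 42/1
  p_1/q_1 = 43/1
  p_2/q_2 = 1805/42
  p_3/q_3 = 1848/43
  p_4/q_4 = 157037/3654
q_3 = 43 ≤ 137 < 3654 = q_4, so the answer is 1848/43.

1848/43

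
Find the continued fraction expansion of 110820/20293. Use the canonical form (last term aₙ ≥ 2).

110820 = 5·20293 + 9355
20293 = 2·9355 + 1583
9355 = 5·1583 + 1440
1583 = 1·1440 + 143
1440 = 10·143 + 10
143 = 14·10 + 3
10 = 3·3 + 1
3 = 3·1 + 0  (stop)
So 110820/20293 = [5; 2, 5, 1, 10, 14, 3, 3].

[5; 2, 5, 1, 10, 14, 3, 3]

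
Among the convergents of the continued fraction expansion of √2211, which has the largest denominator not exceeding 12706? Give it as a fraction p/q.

207787/4419

√2211 = [47; 47, 94, …] (period length 2).
Convergents:
  p_0/q_0 = 47/1
  p_1/q_1 = 2210/47
  p_2/q_2 = 207787/4419
  p_3/q_3 = 9768199/207740
q_2 = 4419 ≤ 12706 < 207740 = q_3, so the answer is 207787/4419.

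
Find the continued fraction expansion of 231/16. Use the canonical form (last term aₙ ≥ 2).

231 = 14·16 + 7
16 = 2·7 + 2
7 = 3·2 + 1
2 = 2·1 + 0  (stop)
So 231/16 = [14; 2, 3, 2].

[14; 2, 3, 2]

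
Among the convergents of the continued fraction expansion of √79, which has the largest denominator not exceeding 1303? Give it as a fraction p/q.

11368/1279

√79 = [8; 1, 7, 1, 16, …] (period length 4).
Convergents:
  p_0/q_0 = 8/1
  p_1/q_1 = 9/1
  p_2/q_2 = 71/8
  p_3/q_3 = 80/9
  p_4/q_4 = 1351/152
  p_5/q_5 = 1431/161
  p_6/q_6 = 11368/1279
  p_7/q_7 = 12799/1440
q_6 = 1279 ≤ 1303 < 1440 = q_7, so the answer is 11368/1279.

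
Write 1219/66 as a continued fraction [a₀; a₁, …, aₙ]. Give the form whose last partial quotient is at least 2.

[18; 2, 7, 1, 3]

1219 = 18·66 + 31
66 = 2·31 + 4
31 = 7·4 + 3
4 = 1·3 + 1
3 = 3·1 + 0  (stop)
So 1219/66 = [18; 2, 7, 1, 3].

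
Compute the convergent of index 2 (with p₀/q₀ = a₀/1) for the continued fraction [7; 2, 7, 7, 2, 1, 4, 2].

Using pₖ = aₖpₖ₋₁ + pₖ₋₂, qₖ = aₖqₖ₋₁ + qₖ₋₂ (with p₋₁=1, p₋₂=0, q₋₁=0, q₋₂=1):
  k=0: a=7, p=7, q=1
  k=1: a=2, p=15, q=2
  k=2: a=7, p=112, q=15

112/15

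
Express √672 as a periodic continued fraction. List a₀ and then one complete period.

[25; 1, 11, 1, 50]

a₀ = ⌊√672⌋ = 25.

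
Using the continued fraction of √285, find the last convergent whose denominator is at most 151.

√285 = [16; 1, 7, 2, 7, 1, 32, …] (period length 6).
Convergents:
  p_0/q_0 = 16/1
  p_1/q_1 = 17/1
  p_2/q_2 = 135/8
  p_3/q_3 = 287/17
  p_4/q_4 = 2144/127
  p_5/q_5 = 2431/144
  p_6/q_6 = 79936/4735
q_5 = 144 ≤ 151 < 4735 = q_6, so the answer is 2431/144.

2431/144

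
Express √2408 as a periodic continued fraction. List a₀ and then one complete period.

a₀ = ⌊√2408⌋ = 49.

[49; 14, 98]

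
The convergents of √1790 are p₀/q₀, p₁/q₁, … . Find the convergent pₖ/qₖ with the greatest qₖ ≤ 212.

√1790 = [42; 3, 4, 8, 4, 3, 84, …] (period length 6).
Convergents:
  p_0/q_0 = 42/1
  p_1/q_1 = 127/3
  p_2/q_2 = 550/13
  p_3/q_3 = 4527/107
  p_4/q_4 = 18658/441
q_3 = 107 ≤ 212 < 441 = q_4, so the answer is 4527/107.

4527/107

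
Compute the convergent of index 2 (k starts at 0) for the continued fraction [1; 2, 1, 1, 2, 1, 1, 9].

Using pₖ = aₖpₖ₋₁ + pₖ₋₂, qₖ = aₖqₖ₋₁ + qₖ₋₂ (with p₋₁=1, p₋₂=0, q₋₁=0, q₋₂=1):
  k=0: a=1, p=1, q=1
  k=1: a=2, p=3, q=2
  k=2: a=1, p=4, q=3

4/3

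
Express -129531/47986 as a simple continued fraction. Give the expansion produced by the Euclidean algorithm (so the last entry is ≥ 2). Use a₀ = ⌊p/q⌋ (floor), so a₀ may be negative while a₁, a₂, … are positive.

-129531 = -3×47986 + 14427
47986 = 3×14427 + 4705
14427 = 3×4705 + 312
4705 = 15×312 + 25
312 = 12×25 + 12
25 = 2×12 + 1
12 = 12×1 + 0  (stop)
So -129531/47986 = [-3; 3, 3, 15, 12, 2, 12].

[-3; 3, 3, 15, 12, 2, 12]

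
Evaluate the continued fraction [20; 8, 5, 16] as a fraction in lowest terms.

Fold from the inside: start with 16/1.
  5 + 1/16 = 81/16
  8 + 16/81 = 664/81
  20 + 81/664 = 13361/664

13361/664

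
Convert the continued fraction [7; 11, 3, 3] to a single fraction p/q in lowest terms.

801/113

Using pₖ = aₖpₖ₋₁ + pₖ₋₂ and qₖ = aₖqₖ₋₁ + qₖ₋₂:
  k=0: a=7, p=7, q=1
  k=1: a=11, p=78, q=11
  k=2: a=3, p=241, q=34
  k=3: a=3, p=801, q=113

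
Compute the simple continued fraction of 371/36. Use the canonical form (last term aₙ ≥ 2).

[10; 3, 3, 1, 2]

371 = 10*36 + 11
36 = 3*11 + 3
11 = 3*3 + 2
3 = 1*2 + 1
2 = 2*1 + 0  (stop)
So 371/36 = [10; 3, 3, 1, 2].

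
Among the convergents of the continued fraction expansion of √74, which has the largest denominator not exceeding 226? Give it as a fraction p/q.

√74 = [8; 1, 1, 1, 1, 16, …] (period length 5).
Convergents:
  p_0/q_0 = 8/1
  p_1/q_1 = 9/1
  p_2/q_2 = 17/2
  p_3/q_3 = 26/3
  p_4/q_4 = 43/5
  p_5/q_5 = 714/83
  p_6/q_6 = 757/88
  p_7/q_7 = 1471/171
  p_8/q_8 = 2228/259
q_7 = 171 ≤ 226 < 259 = q_8, so the answer is 1471/171.

1471/171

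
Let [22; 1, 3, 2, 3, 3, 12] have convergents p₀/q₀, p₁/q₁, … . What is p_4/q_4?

706/31

Using pₖ = aₖpₖ₋₁ + pₖ₋₂, qₖ = aₖqₖ₋₁ + qₖ₋₂ (with p₋₁=1, p₋₂=0, q₋₁=0, q₋₂=1):
  k=0: a=22, p=22, q=1
  k=1: a=1, p=23, q=1
  k=2: a=3, p=91, q=4
  k=3: a=2, p=205, q=9
  k=4: a=3, p=706, q=31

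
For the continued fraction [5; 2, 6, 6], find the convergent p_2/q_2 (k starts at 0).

Using pₖ = aₖpₖ₋₁ + pₖ₋₂, qₖ = aₖqₖ₋₁ + qₖ₋₂ (with p₋₁=1, p₋₂=0, q₋₁=0, q₋₂=1):
  k=0: a=5, p=5, q=1
  k=1: a=2, p=11, q=2
  k=2: a=6, p=71, q=13

71/13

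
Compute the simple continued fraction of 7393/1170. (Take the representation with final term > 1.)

[6; 3, 7, 3, 5, 3]

7393 = 6×1170 + 373
1170 = 3×373 + 51
373 = 7×51 + 16
51 = 3×16 + 3
16 = 5×3 + 1
3 = 3×1 + 0  (stop)
So 7393/1170 = [6; 3, 7, 3, 5, 3].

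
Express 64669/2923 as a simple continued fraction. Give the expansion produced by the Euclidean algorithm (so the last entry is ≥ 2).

64669 = 22·2923 + 363
2923 = 8·363 + 19
363 = 19·19 + 2
19 = 9·2 + 1
2 = 2·1 + 0  (stop)
So 64669/2923 = [22; 8, 19, 9, 2].

[22; 8, 19, 9, 2]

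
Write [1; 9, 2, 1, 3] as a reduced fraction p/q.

114/103

Fold from the inside: start with 3/1.
  1 + 1/3 = 4/3
  2 + 3/4 = 11/4
  9 + 4/11 = 103/11
  1 + 11/103 = 114/103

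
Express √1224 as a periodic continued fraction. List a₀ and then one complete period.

[34; 1, 68]

a₀ = ⌊√1224⌋ = 34.
With m₀=0, d₀=1 and mₖ₊₁ = dₖaₖ − mₖ, dₖ₊₁ = (n − mₖ₊₁²)/dₖ, aₖ₊₁ = ⌊(a₀+mₖ₊₁)/dₖ₊₁⌋:
  k=1: m=34, d=68, a=1
  k=2: m=34, d=1, a=68
d=1 and a=2a₀=68 at k=2, so the next step gives (m, d) = (34, 68) again — its k=1 value — and the period has length 2.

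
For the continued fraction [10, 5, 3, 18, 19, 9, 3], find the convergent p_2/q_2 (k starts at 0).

Using pₖ = aₖpₖ₋₁ + pₖ₋₂, qₖ = aₖqₖ₋₁ + qₖ₋₂ (with p₋₁=1, p₋₂=0, q₋₁=0, q₋₂=1):
  k=0: a=10, p=10, q=1
  k=1: a=5, p=51, q=5
  k=2: a=3, p=163, q=16

163/16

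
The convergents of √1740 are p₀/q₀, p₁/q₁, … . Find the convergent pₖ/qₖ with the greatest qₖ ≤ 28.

√1740 = [41; 1, 2, 2, 20, 2, 2, 1, 82, …] (period length 8).
Convergents:
  p_0/q_0 = 41/1
  p_1/q_1 = 42/1
  p_2/q_2 = 125/3
  p_3/q_3 = 292/7
  p_4/q_4 = 5965/143
q_3 = 7 ≤ 28 < 143 = q_4, so the answer is 292/7.

292/7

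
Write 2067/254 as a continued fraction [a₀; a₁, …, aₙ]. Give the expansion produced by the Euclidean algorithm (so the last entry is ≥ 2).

2067 = 8*254 + 35
254 = 7*35 + 9
35 = 3*9 + 8
9 = 1*8 + 1
8 = 8*1 + 0  (stop)
So 2067/254 = [8; 7, 3, 1, 8].

[8; 7, 3, 1, 8]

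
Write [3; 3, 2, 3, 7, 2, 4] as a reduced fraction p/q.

5500/1671

Fold from the inside: start with 4/1.
  2 + 1/4 = 9/4
  7 + 4/9 = 67/9
  3 + 9/67 = 210/67
  2 + 67/210 = 487/210
  3 + 210/487 = 1671/487
  3 + 487/1671 = 5500/1671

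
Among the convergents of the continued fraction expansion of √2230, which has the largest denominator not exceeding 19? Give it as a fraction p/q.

425/9

√2230 = [47; 4, 2, 18, 2, 4, 94, …] (period length 6).
Convergents:
  p_0/q_0 = 47/1
  p_1/q_1 = 189/4
  p_2/q_2 = 425/9
  p_3/q_3 = 7839/166
q_2 = 9 ≤ 19 < 166 = q_3, so the answer is 425/9.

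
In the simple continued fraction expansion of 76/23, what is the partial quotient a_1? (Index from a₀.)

76 = 3·23 + 7   →  a_0 = 3
23 = 3·7 + 2   →  a_1 = 3

3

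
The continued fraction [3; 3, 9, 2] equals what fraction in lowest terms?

196/59

Fold from the inside: start with 2/1.
  9 + 1/2 = 19/2
  3 + 2/19 = 59/19
  3 + 19/59 = 196/59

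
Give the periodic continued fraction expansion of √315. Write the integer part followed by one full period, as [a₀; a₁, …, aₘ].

[17; 1, 2, 1, 34]

a₀ = ⌊√315⌋ = 17.
With m₀=0, d₀=1 and mₖ₊₁ = dₖaₖ − mₖ, dₖ₊₁ = (n − mₖ₊₁²)/dₖ, aₖ₊₁ = ⌊(a₀+mₖ₊₁)/dₖ₊₁⌋:
  k=1: m=17, d=26, a=1
  k=2: m=9, d=9, a=2
  k=3: m=9, d=26, a=1
  k=4: m=17, d=1, a=34
d=1 and a=2a₀=34 at k=4, so the next step gives (m, d) = (17, 26) again — its k=1 value — and the period has length 4.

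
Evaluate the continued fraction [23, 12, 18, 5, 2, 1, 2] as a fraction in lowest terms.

Fold from the inside: start with 2/1.
  1 + 1/2 = 3/2
  2 + 2/3 = 8/3
  5 + 3/8 = 43/8
  18 + 8/43 = 782/43
  12 + 43/782 = 9427/782
  23 + 782/9427 = 217603/9427

217603/9427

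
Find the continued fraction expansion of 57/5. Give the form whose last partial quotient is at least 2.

[11; 2, 2]

57 = 11·5 + 2
5 = 2·2 + 1
2 = 2·1 + 0  (stop)
So 57/5 = [11; 2, 2].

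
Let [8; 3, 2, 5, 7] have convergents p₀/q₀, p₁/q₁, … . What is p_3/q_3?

315/38

Using pₖ = aₖpₖ₋₁ + pₖ₋₂, qₖ = aₖqₖ₋₁ + qₖ₋₂ (with p₋₁=1, p₋₂=0, q₋₁=0, q₋₂=1):
  k=0: a=8, p=8, q=1
  k=1: a=3, p=25, q=3
  k=2: a=2, p=58, q=7
  k=3: a=5, p=315, q=38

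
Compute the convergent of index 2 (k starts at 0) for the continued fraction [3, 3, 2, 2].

Using pₖ = aₖpₖ₋₁ + pₖ₋₂, qₖ = aₖqₖ₋₁ + qₖ₋₂ (with p₋₁=1, p₋₂=0, q₋₁=0, q₋₂=1):
  k=0: a=3, p=3, q=1
  k=1: a=3, p=10, q=3
  k=2: a=2, p=23, q=7

23/7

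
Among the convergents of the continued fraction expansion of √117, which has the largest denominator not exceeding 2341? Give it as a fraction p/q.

14159/1309

√117 = [10; 1, 4, 2, 4, 1, 20, …] (period length 6).
Convergents:
  p_0/q_0 = 10/1
  p_1/q_1 = 11/1
  p_2/q_2 = 54/5
  p_3/q_3 = 119/11
  p_4/q_4 = 530/49
  p_5/q_5 = 649/60
  p_6/q_6 = 13510/1249
  p_7/q_7 = 14159/1309
  p_8/q_8 = 70146/6485
q_7 = 1309 ≤ 2341 < 6485 = q_8, so the answer is 14159/1309.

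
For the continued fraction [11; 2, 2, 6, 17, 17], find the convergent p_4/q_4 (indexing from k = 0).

6262/549

Using pₖ = aₖpₖ₋₁ + pₖ₋₂, qₖ = aₖqₖ₋₁ + qₖ₋₂ (with p₋₁=1, p₋₂=0, q₋₁=0, q₋₂=1):
  k=0: a=11, p=11, q=1
  k=1: a=2, p=23, q=2
  k=2: a=2, p=57, q=5
  k=3: a=6, p=365, q=32
  k=4: a=17, p=6262, q=549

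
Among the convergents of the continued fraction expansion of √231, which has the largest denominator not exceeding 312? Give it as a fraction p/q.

√231 = [15; 5, 30, …] (period length 2).
Convergents:
  p_0/q_0 = 15/1
  p_1/q_1 = 76/5
  p_2/q_2 = 2295/151
  p_3/q_3 = 11551/760
q_2 = 151 ≤ 312 < 760 = q_3, so the answer is 2295/151.

2295/151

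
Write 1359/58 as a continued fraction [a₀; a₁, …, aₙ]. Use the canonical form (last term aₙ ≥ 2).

[23; 2, 3, 8]

1359 = 23*58 + 25
58 = 2*25 + 8
25 = 3*8 + 1
8 = 8*1 + 0  (stop)
So 1359/58 = [23; 2, 3, 8].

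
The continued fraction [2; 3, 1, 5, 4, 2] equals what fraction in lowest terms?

Using pₖ = aₖpₖ₋₁ + pₖ₋₂ and qₖ = aₖqₖ₋₁ + qₖ₋₂:
  k=0: a=2, p=2, q=1
  k=1: a=3, p=7, q=3
  k=2: a=1, p=9, q=4
  k=3: a=5, p=52, q=23
  k=4: a=4, p=217, q=96
  k=5: a=2, p=486, q=215

486/215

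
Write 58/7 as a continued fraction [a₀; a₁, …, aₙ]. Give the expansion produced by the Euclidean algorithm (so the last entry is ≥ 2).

[8; 3, 2]

58 = 8*7 + 2
7 = 3*2 + 1
2 = 2*1 + 0  (stop)
So 58/7 = [8; 3, 2].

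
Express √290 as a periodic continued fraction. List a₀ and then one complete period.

[17; 34]

a₀ = ⌊√290⌋ = 17.
With m₀=0, d₀=1 and mₖ₊₁ = dₖaₖ − mₖ, dₖ₊₁ = (n − mₖ₊₁²)/dₖ, aₖ₊₁ = ⌊(a₀+mₖ₊₁)/dₖ₊₁⌋:
  k=1: m=17, d=1, a=34
d=1 and a=2a₀=34 at k=1, so the next step gives (m, d) = (17, 1) again — its k=1 value — and the period has length 1.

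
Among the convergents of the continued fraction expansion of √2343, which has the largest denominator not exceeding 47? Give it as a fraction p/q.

2033/42

√2343 = [48; 2, 2, 8, 2, 2, 96, …] (period length 6).
Convergents:
  p_0/q_0 = 48/1
  p_1/q_1 = 97/2
  p_2/q_2 = 242/5
  p_3/q_3 = 2033/42
  p_4/q_4 = 4308/89
q_3 = 42 ≤ 47 < 89 = q_4, so the answer is 2033/42.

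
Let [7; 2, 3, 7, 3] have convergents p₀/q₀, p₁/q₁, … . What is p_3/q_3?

379/51

Using pₖ = aₖpₖ₋₁ + pₖ₋₂, qₖ = aₖqₖ₋₁ + qₖ₋₂ (with p₋₁=1, p₋₂=0, q₋₁=0, q₋₂=1):
  k=0: a=7, p=7, q=1
  k=1: a=2, p=15, q=2
  k=2: a=3, p=52, q=7
  k=3: a=7, p=379, q=51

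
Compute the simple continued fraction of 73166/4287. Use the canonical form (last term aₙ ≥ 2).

[17; 14, 1, 14, 1, 17]

73166 = 17×4287 + 287
4287 = 14×287 + 269
287 = 1×269 + 18
269 = 14×18 + 17
18 = 1×17 + 1
17 = 17×1 + 0  (stop)
So 73166/4287 = [17; 14, 1, 14, 1, 17].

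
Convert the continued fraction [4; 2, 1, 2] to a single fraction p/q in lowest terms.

35/8

Using pₖ = aₖpₖ₋₁ + pₖ₋₂ and qₖ = aₖqₖ₋₁ + qₖ₋₂:
  k=0: a=4, p=4, q=1
  k=1: a=2, p=9, q=2
  k=2: a=1, p=13, q=3
  k=3: a=2, p=35, q=8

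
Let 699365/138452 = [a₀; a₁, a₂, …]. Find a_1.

19

699365 = 5·138452 + 7105   →  a_0 = 5
138452 = 19·7105 + 3457   →  a_1 = 19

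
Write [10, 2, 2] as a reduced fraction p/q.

Using pₖ = aₖpₖ₋₁ + pₖ₋₂ and qₖ = aₖqₖ₋₁ + qₖ₋₂:
  k=0: a=10, p=10, q=1
  k=1: a=2, p=21, q=2
  k=2: a=2, p=52, q=5

52/5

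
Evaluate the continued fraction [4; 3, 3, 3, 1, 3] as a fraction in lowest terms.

Using pₖ = aₖpₖ₋₁ + pₖ₋₂ and qₖ = aₖqₖ₋₁ + qₖ₋₂:
  k=0: a=4, p=4, q=1
  k=1: a=3, p=13, q=3
  k=2: a=3, p=43, q=10
  k=3: a=3, p=142, q=33
  k=4: a=1, p=185, q=43
  k=5: a=3, p=697, q=162

697/162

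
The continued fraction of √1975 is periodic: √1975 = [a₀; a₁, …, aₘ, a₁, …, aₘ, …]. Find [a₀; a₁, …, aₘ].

[44; 2, 3, 1, 2, 1, 3, 2, 88]

a₀ = ⌊√1975⌋ = 44.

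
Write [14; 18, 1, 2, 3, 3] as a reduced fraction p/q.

Fold from the inside: start with 3/1.
  3 + 1/3 = 10/3
  2 + 3/10 = 23/10
  1 + 10/23 = 33/23
  18 + 23/33 = 617/33
  14 + 33/617 = 8671/617

8671/617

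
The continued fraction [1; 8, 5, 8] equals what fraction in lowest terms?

Fold from the inside: start with 8/1.
  5 + 1/8 = 41/8
  8 + 8/41 = 336/41
  1 + 41/336 = 377/336

377/336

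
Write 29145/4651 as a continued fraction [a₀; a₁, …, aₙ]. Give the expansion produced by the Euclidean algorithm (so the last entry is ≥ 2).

29145 = 6·4651 + 1239
4651 = 3·1239 + 934
1239 = 1·934 + 305
934 = 3·305 + 19
305 = 16·19 + 1
19 = 19·1 + 0  (stop)
So 29145/4651 = [6; 3, 1, 3, 16, 19].

[6; 3, 1, 3, 16, 19]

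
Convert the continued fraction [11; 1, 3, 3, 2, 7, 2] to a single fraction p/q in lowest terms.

5601/476

Fold from the inside: start with 2/1.
  7 + 1/2 = 15/2
  2 + 2/15 = 32/15
  3 + 15/32 = 111/32
  3 + 32/111 = 365/111
  1 + 111/365 = 476/365
  11 + 365/476 = 5601/476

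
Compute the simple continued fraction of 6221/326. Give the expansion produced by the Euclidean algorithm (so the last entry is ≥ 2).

[19; 12, 13, 2]

6221 = 19·326 + 27
326 = 12·27 + 2
27 = 13·2 + 1
2 = 2·1 + 0  (stop)
So 6221/326 = [19; 12, 13, 2].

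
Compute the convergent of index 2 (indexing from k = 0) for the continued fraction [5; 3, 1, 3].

21/4

Using pₖ = aₖpₖ₋₁ + pₖ₋₂, qₖ = aₖqₖ₋₁ + qₖ₋₂ (with p₋₁=1, p₋₂=0, q₋₁=0, q₋₂=1):
  k=0: a=5, p=5, q=1
  k=1: a=3, p=16, q=3
  k=2: a=1, p=21, q=4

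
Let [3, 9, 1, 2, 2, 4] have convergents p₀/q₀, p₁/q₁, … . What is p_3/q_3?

Using pₖ = aₖpₖ₋₁ + pₖ₋₂, qₖ = aₖqₖ₋₁ + qₖ₋₂ (with p₋₁=1, p₋₂=0, q₋₁=0, q₋₂=1):
  k=0: a=3, p=3, q=1
  k=1: a=9, p=28, q=9
  k=2: a=1, p=31, q=10
  k=3: a=2, p=90, q=29

90/29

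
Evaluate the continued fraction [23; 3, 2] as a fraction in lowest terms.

Fold from the inside: start with 2/1.
  3 + 1/2 = 7/2
  23 + 2/7 = 163/7

163/7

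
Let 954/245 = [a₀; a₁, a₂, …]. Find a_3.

954 = 3·245 + 219   →  a_0 = 3
245 = 1·219 + 26   →  a_1 = 1
219 = 8·26 + 11   →  a_2 = 8
26 = 2·11 + 4   →  a_3 = 2

2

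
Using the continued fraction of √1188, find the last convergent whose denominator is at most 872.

22714/659

√1188 = [34; 2, 7, 6, 7, 2, 68, …] (period length 6).
Convergents:
  p_0/q_0 = 34/1
  p_1/q_1 = 69/2
  p_2/q_2 = 517/15
  p_3/q_3 = 3171/92
  p_4/q_4 = 22714/659
  p_5/q_5 = 48599/1410
q_4 = 659 ≤ 872 < 1410 = q_5, so the answer is 22714/659.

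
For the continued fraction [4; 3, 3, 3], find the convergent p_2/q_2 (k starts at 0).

43/10

Using pₖ = aₖpₖ₋₁ + pₖ₋₂, qₖ = aₖqₖ₋₁ + qₖ₋₂ (with p₋₁=1, p₋₂=0, q₋₁=0, q₋₂=1):
  k=0: a=4, p=4, q=1
  k=1: a=3, p=13, q=3
  k=2: a=3, p=43, q=10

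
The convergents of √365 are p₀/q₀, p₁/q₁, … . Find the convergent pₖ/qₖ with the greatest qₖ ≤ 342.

√365 = [19; 9, 1, 1, 9, 38, …] (period length 5).
Convergents:
  p_0/q_0 = 19/1
  p_1/q_1 = 172/9
  p_2/q_2 = 191/10
  p_3/q_3 = 363/19
  p_4/q_4 = 3458/181
  p_5/q_5 = 131767/6897
q_4 = 181 ≤ 342 < 6897 = q_5, so the answer is 3458/181.

3458/181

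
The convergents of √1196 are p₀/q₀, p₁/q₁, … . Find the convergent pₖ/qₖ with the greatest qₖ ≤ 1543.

√1196 = [34; 1, 1, 2, 1, 1, 68, …] (period length 6).
Convergents:
  p_0/q_0 = 34/1
  p_1/q_1 = 35/1
  p_2/q_2 = 69/2
  p_3/q_3 = 173/5
  p_4/q_4 = 242/7
  p_5/q_5 = 415/12
  p_6/q_6 = 28462/823
  p_7/q_7 = 28877/835
  p_8/q_8 = 57339/1658
q_7 = 835 ≤ 1543 < 1658 = q_8, so the answer is 28877/835.

28877/835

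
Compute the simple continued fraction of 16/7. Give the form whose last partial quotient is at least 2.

[2; 3, 2]

16 = 2*7 + 2
7 = 3*2 + 1
2 = 2*1 + 0  (stop)
So 16/7 = [2; 3, 2].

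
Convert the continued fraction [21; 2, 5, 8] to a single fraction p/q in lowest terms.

1931/90

Using pₖ = aₖpₖ₋₁ + pₖ₋₂ and qₖ = aₖqₖ₋₁ + qₖ₋₂:
  k=0: a=21, p=21, q=1
  k=1: a=2, p=43, q=2
  k=2: a=5, p=236, q=11
  k=3: a=8, p=1931, q=90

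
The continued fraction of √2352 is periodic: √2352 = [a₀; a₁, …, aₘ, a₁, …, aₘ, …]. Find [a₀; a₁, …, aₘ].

[48; 2, 96]

a₀ = ⌊√2352⌋ = 48.
With m₀=0, d₀=1 and mₖ₊₁ = dₖaₖ − mₖ, dₖ₊₁ = (n − mₖ₊₁²)/dₖ, aₖ₊₁ = ⌊(a₀+mₖ₊₁)/dₖ₊₁⌋:
  k=1: m=48, d=48, a=2
  k=2: m=48, d=1, a=96
d=1 and a=2a₀=96 at k=2, so the next step gives (m, d) = (48, 48) again — its k=1 value — and the period has length 2.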